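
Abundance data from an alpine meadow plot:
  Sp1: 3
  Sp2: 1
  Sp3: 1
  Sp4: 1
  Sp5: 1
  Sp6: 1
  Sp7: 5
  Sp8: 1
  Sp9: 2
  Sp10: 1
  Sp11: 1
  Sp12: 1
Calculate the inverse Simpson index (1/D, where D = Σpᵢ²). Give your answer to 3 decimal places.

7.681

Total N = 3+1+1+1+1+1+5+1+2+1+1+1 = 19, so the proportions are 0.1578947, 0.0526316, 0.0526316, 0.0526316, 0.0526316, 0.0526316, 0.2631579, 0.0526316, 0.1052632, 0.0526316, 0.0526316, 0.0526316 (working shown to 7 dp, full precision carried).
D = 0.1578947² + 0.0526316² + 0.0526316² + 0.0526316² + 0.0526316² + 0.0526316² + 0.2631579² + 0.0526316² + 0.1052632² + 0.0526316² + 0.0526316² + 0.0526316² = 0.0249307 + 0.0027701 + 0.0027701 + 0.0027701 + 0.0027701 + 0.0027701 + 0.0692521 + 0.0027701 + 0.0110803 + 0.0027701 + 0.0027701 + 0.0027701 = 0.1301939.
So 1/D = 7.68085, i.e. 7.681 to 3 decimal places.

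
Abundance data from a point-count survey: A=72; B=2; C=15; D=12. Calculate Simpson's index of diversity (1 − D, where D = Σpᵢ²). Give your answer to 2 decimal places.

Total N = 72+2+15+12 = 101, so the proportions are 0.7129, 0.0198, 0.1485, 0.1188 (working shown to 4 dp, full precision carried).
D = 0.7129² + 0.0198² + 0.1485² + 0.1188² = 0.5082 + 0.0004 + 0.0221 + 0.0141 = 0.5448.
So 1 − D = 0.4552, i.e. 0.46 to 2 decimal places.

0.46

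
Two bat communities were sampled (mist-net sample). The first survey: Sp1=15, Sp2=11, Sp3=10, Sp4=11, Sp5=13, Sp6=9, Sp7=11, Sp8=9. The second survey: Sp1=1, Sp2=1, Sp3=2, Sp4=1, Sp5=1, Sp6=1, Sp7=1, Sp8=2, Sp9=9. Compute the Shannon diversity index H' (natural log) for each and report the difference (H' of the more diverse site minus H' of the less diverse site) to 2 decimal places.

0.31

The first survey: N=89, proportions 0.16854, 0.1236, 0.11236, 0.1236, 0.14607, 0.10112, 0.1236, 0.10112, giving H' = 2.06536 (working shown to 5 dp, full precision carried).
The second survey: N=19, proportions 0.05263, 0.05263, 0.10526, 0.05263, 0.05263, 0.05263, 0.05263, 0.10526, 0.47368, giving H' = 1.75772.
Difference = |2.06536 − 1.75772| = 0.30764, i.e. 0.31 to 2 decimal places.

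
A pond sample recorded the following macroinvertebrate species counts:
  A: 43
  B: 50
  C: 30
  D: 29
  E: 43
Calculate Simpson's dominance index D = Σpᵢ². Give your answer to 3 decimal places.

0.209

Total N = 43+50+30+29+43 = 195, so the proportions are 0.22051, 0.25641, 0.15385, 0.14872, 0.22051 (working shown to 5 dp, full precision carried).
D = 0.22051² + 0.25641² + 0.15385² + 0.14872² + 0.22051² = 0.04863 + 0.06575 + 0.02367 + 0.02212 + 0.04863 = 0.20878.
To 3 decimal places, D = 0.209.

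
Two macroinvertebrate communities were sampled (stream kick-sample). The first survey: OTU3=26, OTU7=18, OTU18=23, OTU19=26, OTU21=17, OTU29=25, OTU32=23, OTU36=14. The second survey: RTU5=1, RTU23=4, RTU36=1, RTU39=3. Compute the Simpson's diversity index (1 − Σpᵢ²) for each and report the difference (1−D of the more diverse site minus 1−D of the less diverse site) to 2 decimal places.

The first survey: N=172, proportions 0.1512, 0.1047, 0.1337, 0.1512, 0.0988, 0.1453, 0.1337, 0.0814, giving 1−D = 0.8701 (working shown to 4 dp, full precision carried).
The second survey: N=9, proportions 0.1111, 0.4444, 0.1111, 0.3333, giving 1−D = 0.6667.
Difference = |0.8701 − 0.6667| = 0.2034, i.e. 0.20 to 2 decimal places.

0.20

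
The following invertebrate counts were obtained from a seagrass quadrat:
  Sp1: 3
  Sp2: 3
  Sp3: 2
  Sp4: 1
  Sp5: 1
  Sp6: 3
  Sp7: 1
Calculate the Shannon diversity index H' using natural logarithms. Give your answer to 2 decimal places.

1.83

Total N = 3+3+2+1+1+3+1 = 14, so the proportions are 0.2143, 0.2143, 0.1429, 0.0714, 0.0714, 0.2143, 0.0714 (working shown to 4 dp, full precision carried).
Each pᵢ ln pᵢ term: 0.2143×(-1.5404)=-0.3301, 0.2143×(-1.5404)=-0.3301, 0.1429×(-1.9459)=-0.2780, 0.0714×(-2.6391)=-0.1885, 0.0714×(-2.6391)=-0.1885, 0.2143×(-1.5404)=-0.3301, 0.0714×(-2.6391)=-0.1885.
Sum = -1.8338, so H' = 1.83.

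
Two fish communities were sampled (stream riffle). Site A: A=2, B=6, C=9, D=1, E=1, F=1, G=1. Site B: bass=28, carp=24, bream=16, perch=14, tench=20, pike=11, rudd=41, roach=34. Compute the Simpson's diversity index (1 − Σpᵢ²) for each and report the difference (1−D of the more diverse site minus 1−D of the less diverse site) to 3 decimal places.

Site A: N=21, proportions 0.09524, 0.28571, 0.42857, 0.04762, 0.04762, 0.04762, 0.04762, giving 1−D = 0.71655 (working shown to 5 dp, full precision carried).
Site B: N=188, proportions 0.14894, 0.12766, 0.08511, 0.07447, 0.10638, 0.05851, 0.21809, 0.18085, giving 1−D = 0.85372.
Difference = |0.71655 − 0.85372| = 0.13717, i.e. 0.137 to 3 decimal places.

0.137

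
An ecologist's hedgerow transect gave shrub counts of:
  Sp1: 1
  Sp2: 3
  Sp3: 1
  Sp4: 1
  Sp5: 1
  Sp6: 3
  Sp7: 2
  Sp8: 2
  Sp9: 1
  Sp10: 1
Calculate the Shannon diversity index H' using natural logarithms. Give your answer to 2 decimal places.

Total N = 1+3+1+1+1+3+2+2+1+1 = 16, so the proportions are 0.0625, 0.1875, 0.0625, 0.0625, 0.0625, 0.1875, 0.125, 0.125, 0.0625, 0.0625 (working shown to 4 dp, full precision carried).
Each pᵢ ln pᵢ term: 0.0625×(-2.7726)=-0.1733, 0.1875×(-1.6740)=-0.3139, 0.0625×(-2.7726)=-0.1733, 0.0625×(-2.7726)=-0.1733, 0.0625×(-2.7726)=-0.1733, 0.1875×(-1.6740)=-0.3139, 0.125×(-2.0794)=-0.2599, 0.125×(-2.0794)=-0.2599, 0.0625×(-2.7726)=-0.1733, 0.0625×(-2.7726)=-0.1733.
Sum = -2.1873, so H' = 2.19.

2.19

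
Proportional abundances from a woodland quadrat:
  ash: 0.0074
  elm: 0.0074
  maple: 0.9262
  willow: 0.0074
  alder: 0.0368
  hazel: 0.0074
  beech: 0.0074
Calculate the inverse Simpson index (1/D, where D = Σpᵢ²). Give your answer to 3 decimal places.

1.164

D = 0.0074² + 0.0074² + 0.9262² + 0.0074² + 0.0368² + 0.0074² + 0.0074² = 0.000055 + 0.000055 + 0.857846 + 0.000055 + 0.001354 + 0.000055 + 0.000055 = 0.859474 (working shown to 6 dp, full precision carried).
So 1/D = 1.16350, i.e. 1.164 to 3 decimal places.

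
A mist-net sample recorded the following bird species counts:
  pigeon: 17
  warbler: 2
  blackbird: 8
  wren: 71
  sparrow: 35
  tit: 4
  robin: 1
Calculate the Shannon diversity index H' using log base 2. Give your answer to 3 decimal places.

1.894

Total N = 17+2+8+71+35+4+1 = 138, so the proportions are 0.12319, 0.01449, 0.05797, 0.51449, 0.25362, 0.02899, 0.00725 (working shown to 5 dp, full precision carried).
Each pᵢ log₂ pᵢ term: 0.12319×(-3.02106)=-0.37216, 0.01449×(-6.10852)=-0.08853, 0.05797×(-4.10852)=-0.23818, 0.51449×(-0.95878)=-0.49328, 0.25362×(-1.97924)=-0.50198, 0.02899×(-5.10852)=-0.14807, 0.00725×(-7.10852)=-0.05151.
Sum = -1.89371, so H' = 1.894.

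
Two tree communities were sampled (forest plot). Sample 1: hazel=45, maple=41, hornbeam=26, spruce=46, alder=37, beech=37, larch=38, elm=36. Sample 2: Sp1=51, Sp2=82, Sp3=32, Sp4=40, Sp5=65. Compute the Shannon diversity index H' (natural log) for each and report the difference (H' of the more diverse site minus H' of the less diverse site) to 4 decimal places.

0.5121

Sample 1: N=306, proportions 0.147059, 0.133987, 0.084967, 0.150327, 0.120915, 0.120915, 0.124183, 0.117647, giving H' = 2.067287 (working shown to 6 dp, full precision carried).
Sample 2: N=270, proportions 0.188889, 0.303704, 0.118519, 0.148148, 0.240741, giving H' = 1.555207.
Difference = |2.067287 − 1.555207| = 0.512080, i.e. 0.5121 to 4 decimal places.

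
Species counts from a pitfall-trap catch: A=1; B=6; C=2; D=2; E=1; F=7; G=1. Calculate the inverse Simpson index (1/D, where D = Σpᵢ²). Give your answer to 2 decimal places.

4.17

Total N = 1+6+2+2+1+7+1 = 20, so the proportions are 0.05, 0.3, 0.1, 0.1, 0.05, 0.35, 0.05 (working shown to 6 dp, full precision carried).
D = 0.05² + 0.3² + 0.1² + 0.1² + 0.05² + 0.35² + 0.05² = 0.002500 + 0.090000 + 0.010000 + 0.010000 + 0.002500 + 0.122500 + 0.002500 = 0.240000.
So 1/D = 4.1667, i.e. 4.17 to 2 decimal places.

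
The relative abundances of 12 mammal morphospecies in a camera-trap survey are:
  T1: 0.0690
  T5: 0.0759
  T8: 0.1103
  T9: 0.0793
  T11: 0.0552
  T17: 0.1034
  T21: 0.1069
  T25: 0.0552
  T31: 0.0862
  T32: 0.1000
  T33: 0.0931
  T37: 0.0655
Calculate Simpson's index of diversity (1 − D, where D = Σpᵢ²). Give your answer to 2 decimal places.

0.91

D = 0.069² + 0.0759² + 0.1103² + 0.0793² + 0.0552² + 0.1034² + 0.1069² + 0.0552² + 0.0862² + 0.1² + 0.0931² + 0.0655² = 0.0048 + 0.0058 + 0.0122 + 0.0063 + 0.0030 + 0.0107 + 0.0114 + 0.0030 + 0.0074 + 0.0100 + 0.0087 + 0.0043 = 0.0876 (working shown to 4 dp, full precision carried).
So 1 − D = 0.9124, i.e. 0.91 to 2 decimal places.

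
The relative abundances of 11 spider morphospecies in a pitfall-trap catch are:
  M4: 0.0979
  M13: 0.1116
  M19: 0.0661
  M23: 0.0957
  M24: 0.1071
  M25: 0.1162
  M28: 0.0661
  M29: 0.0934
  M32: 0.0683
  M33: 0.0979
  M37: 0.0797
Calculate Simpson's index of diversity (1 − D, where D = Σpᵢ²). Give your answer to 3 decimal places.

0.906

D = 0.0979² + 0.1116² + 0.0661² + 0.0957² + 0.1071² + 0.1162² + 0.0661² + 0.0934² + 0.0683² + 0.0979² + 0.0797² = 0.00958 + 0.01245 + 0.00437 + 0.00916 + 0.01147 + 0.01350 + 0.00437 + 0.00872 + 0.00466 + 0.00958 + 0.00635 = 0.09423 (working shown to 5 dp, full precision carried).
So 1 − D = 0.90577, i.e. 0.906 to 3 decimal places.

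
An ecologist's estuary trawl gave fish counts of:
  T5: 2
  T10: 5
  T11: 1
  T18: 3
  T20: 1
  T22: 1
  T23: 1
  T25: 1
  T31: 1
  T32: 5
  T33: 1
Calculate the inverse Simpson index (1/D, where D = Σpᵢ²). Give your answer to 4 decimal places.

Total N = 2+5+1+3+1+1+1+1+1+5+1 = 22, so the proportions are 0.09090909, 0.22727273, 0.04545455, 0.13636364, 0.04545455, 0.04545455, 0.04545455, 0.04545455, 0.04545455, 0.22727273, 0.04545455 (working shown to 8 dp, full precision carried).
D = 0.09090909² + 0.22727273² + 0.04545455² + 0.13636364² + 0.04545455² + 0.04545455² + 0.04545455² + 0.04545455² + 0.04545455² + 0.22727273² + 0.04545455² = 0.00826446 + 0.05165289 + 0.00206612 + 0.01859504 + 0.00206612 + 0.00206612 + 0.00206612 + 0.00206612 + 0.00206612 + 0.05165289 + 0.00206612 = 0.14462810.
So 1/D = 6.914286, i.e. 6.9143 to 4 decimal places.

6.9143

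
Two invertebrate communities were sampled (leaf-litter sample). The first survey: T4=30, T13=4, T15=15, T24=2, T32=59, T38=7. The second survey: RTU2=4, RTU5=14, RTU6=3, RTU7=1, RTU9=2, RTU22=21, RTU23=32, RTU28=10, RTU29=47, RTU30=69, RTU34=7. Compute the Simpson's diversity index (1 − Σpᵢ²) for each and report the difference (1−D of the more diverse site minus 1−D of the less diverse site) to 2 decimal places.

0.14

The first survey: N=117, proportions 0.2564, 0.0342, 0.1282, 0.0171, 0.5043, 0.0598, giving 1−D = 0.6585 (working shown to 4 dp, full precision carried).
The second survey: N=210, proportions 0.019, 0.0667, 0.0143, 0.0048, 0.0095, 0.1, 0.1524, 0.0476, 0.2238, 0.3286, 0.0333, giving 1−D = 0.8002.
Difference = |0.6585 − 0.8002| = 0.1417, i.e. 0.14 to 2 decimal places.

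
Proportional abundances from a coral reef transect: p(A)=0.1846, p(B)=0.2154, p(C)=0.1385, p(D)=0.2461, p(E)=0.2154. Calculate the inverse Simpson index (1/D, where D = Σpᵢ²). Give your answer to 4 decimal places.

D = 0.1846² + 0.2154² + 0.1385² + 0.2461² + 0.2154² = 0.03407716 + 0.04639716 + 0.01918225 + 0.06056521 + 0.04639716 = 0.20661894 (working shown to 8 dp, full precision carried).
So 1/D = 4.839827, i.e. 4.8398 to 4 decimal places.

4.8398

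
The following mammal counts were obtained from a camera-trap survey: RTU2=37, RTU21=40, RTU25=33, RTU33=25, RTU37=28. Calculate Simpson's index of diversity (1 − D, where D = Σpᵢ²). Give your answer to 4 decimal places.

0.7942

Total N = 37+40+33+25+28 = 163, so the proportions are 0.226994, 0.245399, 0.202454, 0.153374, 0.171779 (working shown to 6 dp, full precision carried).
D = 0.226994² + 0.245399² + 0.202454² + 0.153374² + 0.171779² = 0.051526 + 0.060221 + 0.040988 + 0.023524 + 0.029508 = 0.205766.
So 1 − D = 0.794234, i.e. 0.7942 to 4 decimal places.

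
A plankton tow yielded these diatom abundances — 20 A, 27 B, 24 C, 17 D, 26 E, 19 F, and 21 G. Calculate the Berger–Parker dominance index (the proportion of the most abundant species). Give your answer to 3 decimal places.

0.175

Total N = 20+27+24+17+26+19+21 = 154, so the proportions are 0.12987, 0.17532, 0.15584, 0.11039, 0.16883, 0.12338, 0.13636 (working shown to 5 dp, full precision carried).
The largest proportion is 0.17532, i.e. d = 0.175 to 3 decimal places.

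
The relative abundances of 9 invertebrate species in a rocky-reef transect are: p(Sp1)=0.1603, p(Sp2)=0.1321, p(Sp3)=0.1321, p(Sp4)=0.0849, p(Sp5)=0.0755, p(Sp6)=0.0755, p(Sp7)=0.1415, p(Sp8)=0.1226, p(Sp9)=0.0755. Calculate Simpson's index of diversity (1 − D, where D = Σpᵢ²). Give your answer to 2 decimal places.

D = 0.1603² + 0.1321² + 0.1321² + 0.0849² + 0.0755² + 0.0755² + 0.1415² + 0.1226² + 0.0755² = 0.0257 + 0.0175 + 0.0175 + 0.0072 + 0.0057 + 0.0057 + 0.0200 + 0.0150 + 0.0057 = 0.1200 (working shown to 4 dp, full precision carried).
So 1 − D = 0.8800, i.e. 0.88 to 2 decimal places.

0.88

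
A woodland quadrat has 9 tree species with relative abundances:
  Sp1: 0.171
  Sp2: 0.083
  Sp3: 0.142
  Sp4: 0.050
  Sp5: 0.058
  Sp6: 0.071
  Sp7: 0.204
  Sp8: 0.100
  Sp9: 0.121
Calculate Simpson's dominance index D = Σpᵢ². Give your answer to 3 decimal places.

0.133

D = 0.171² + 0.083² + 0.142² + 0.05² + 0.058² + 0.071² + 0.204² + 0.1² + 0.121² = 0.02924 + 0.00689 + 0.02016 + 0.00250 + 0.00336 + 0.00504 + 0.04162 + 0.01000 + 0.01464 = 0.13346 (working shown to 5 dp, full precision carried).
To 3 decimal places, D = 0.133.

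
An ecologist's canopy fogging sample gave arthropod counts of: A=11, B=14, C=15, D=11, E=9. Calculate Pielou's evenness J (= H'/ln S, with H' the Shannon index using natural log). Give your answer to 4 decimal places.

Total N = 11+14+15+11+9 = 60, so the proportions are 0.183333, 0.233333, 0.25, 0.183333, 0.15 (working shown to 6 dp, full precision carried).
H' = −Σ pᵢ ln pᵢ = −((-0.311016) + (-0.339567) + (-0.346574) + (-0.311016) + (-0.284568)) = 1.592740.
With S = 5 species, ln S = 1.609438, so J = 1.592740/1.609438 = 0.989625, i.e. 0.9896 to 4 decimal places.

0.9896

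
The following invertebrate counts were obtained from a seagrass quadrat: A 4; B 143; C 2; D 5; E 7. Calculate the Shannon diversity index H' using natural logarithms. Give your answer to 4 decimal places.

Total N = 4+143+2+5+7 = 161, so the proportions are 0.024845, 0.888199, 0.012422, 0.031056, 0.043478 (working shown to 6 dp, full precision carried).
Each pᵢ ln pᵢ term: 0.024845×(-3.695110)=-0.091804, 0.888199×(-0.118560)=-0.105305, 0.012422×(-4.388257)=-0.054513, 0.031056×(-3.471966)=-0.107825, 0.043478×(-3.135494)=-0.136326.
Sum = -0.495772, so H' = 0.4958.

0.4958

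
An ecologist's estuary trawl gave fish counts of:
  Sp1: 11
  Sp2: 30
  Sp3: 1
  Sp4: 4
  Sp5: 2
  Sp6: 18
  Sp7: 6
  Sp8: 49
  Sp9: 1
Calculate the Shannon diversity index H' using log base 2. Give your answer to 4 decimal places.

Total N = 11+30+1+4+2+18+6+49+1 = 122, so the proportions are 0.090164, 0.245902, 0.008197, 0.032787, 0.016393, 0.147541, 0.04918, 0.401639, 0.008197 (working shown to 6 dp, full precision carried).
Each pᵢ log₂ pᵢ term: 0.090164×(-3.471306)=-0.312987, 0.245902×(-2.023847)=-0.497667, 0.008197×(-6.930737)=-0.056809, 0.032787×(-4.930737)=-0.161664, 0.016393×(-5.930737)=-0.097225, 0.147541×(-2.760812)=-0.407333, 0.04918×(-4.345775)=-0.213727, 0.401639×(-1.316027)=-0.528568, 0.008197×(-6.930737)=-0.056809.
Sum = -2.332789, so H' = 2.3328.

2.3328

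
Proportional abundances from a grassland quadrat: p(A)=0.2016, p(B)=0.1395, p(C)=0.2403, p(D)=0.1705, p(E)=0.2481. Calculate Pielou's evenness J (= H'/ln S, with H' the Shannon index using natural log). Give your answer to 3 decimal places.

0.987

H' = −Σ pᵢ ln pᵢ = −((-0.322856) + (-0.274772) + (-0.342636) + (-0.301618) + (-0.345832)) = 1.587714 (working shown to 6 dp, full precision carried).
With S = 5 species, ln S = 1.609438, so J = 1.587714/1.609438 = 0.986502, i.e. 0.987 to 3 decimal places.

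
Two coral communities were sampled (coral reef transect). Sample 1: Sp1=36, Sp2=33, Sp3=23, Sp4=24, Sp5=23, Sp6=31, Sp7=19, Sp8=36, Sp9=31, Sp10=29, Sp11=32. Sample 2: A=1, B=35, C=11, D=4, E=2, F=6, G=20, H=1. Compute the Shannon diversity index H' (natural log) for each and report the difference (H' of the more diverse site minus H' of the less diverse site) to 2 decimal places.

Sample 1: N=317, proportions 0.1136, 0.1041, 0.0726, 0.0757, 0.0726, 0.0978, 0.0599, 0.1136, 0.0978, 0.0915, 0.1009, giving H' = 2.3794 (working shown to 4 dp, full precision carried).
Sample 2: N=80, proportions 0.0125, 0.4375, 0.1375, 0.05, 0.025, 0.075, 0.25, 0.0125, giving H' = 1.5269.
Difference = |2.3794 − 1.5269| = 0.8525, i.e. 0.85 to 2 decimal places.

0.85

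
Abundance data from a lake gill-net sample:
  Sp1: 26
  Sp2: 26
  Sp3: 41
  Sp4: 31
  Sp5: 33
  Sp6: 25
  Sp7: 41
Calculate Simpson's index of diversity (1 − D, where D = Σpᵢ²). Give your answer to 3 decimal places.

0.851

Total N = 26+26+41+31+33+25+41 = 223, so the proportions are 0.11659, 0.11659, 0.18386, 0.13901, 0.14798, 0.11211, 0.18386 (working shown to 5 dp, full precision carried).
D = 0.11659² + 0.11659² + 0.18386² + 0.13901² + 0.14798² + 0.11211² + 0.18386² = 0.01359 + 0.01359 + 0.03380 + 0.01932 + 0.02190 + 0.01257 + 0.03380 = 0.14859.
So 1 − D = 0.85141, i.e. 0.851 to 3 decimal places.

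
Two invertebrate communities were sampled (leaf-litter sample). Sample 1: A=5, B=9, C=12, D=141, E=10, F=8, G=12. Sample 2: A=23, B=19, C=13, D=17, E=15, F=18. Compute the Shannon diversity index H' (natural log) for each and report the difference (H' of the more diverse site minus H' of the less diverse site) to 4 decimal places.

0.6798

Sample 1: N=197, proportions 0.025381, 0.045685, 0.060914, 0.715736, 0.050761, 0.040609, 0.060914, giving H' = 1.095912 (working shown to 6 dp, full precision carried).
Sample 2: N=105, proportions 0.219048, 0.180952, 0.12381, 0.161905, 0.142857, 0.171429, giving H' = 1.775702.
Difference = |1.095912 − 1.775702| = 0.679790, i.e. 0.6798 to 4 decimal places.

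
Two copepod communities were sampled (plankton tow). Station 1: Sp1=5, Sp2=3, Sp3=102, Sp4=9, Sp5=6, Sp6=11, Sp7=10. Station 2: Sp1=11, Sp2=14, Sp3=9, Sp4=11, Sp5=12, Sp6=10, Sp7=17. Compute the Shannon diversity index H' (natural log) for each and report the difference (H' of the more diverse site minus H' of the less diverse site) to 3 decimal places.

0.798

Station 1: N=146, proportions 0.034247, 0.020548, 0.69863, 0.061644, 0.041096, 0.075342, 0.068493, giving H' = 1.127315 (working shown to 6 dp, full precision carried).
Station 2: N=84, proportions 0.130952, 0.166667, 0.107143, 0.130952, 0.142857, 0.119048, 0.202381, giving H' = 1.925044.
Difference = |1.127315 − 1.925044| = 0.797729, i.e. 0.798 to 3 decimal places.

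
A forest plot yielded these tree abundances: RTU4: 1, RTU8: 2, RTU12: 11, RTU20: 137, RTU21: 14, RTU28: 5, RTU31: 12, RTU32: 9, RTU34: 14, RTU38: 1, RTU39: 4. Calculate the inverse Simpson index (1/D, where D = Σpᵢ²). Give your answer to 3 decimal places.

Total N = 1+2+11+137+14+5+12+9+14+1+4 = 210, so the proportions are 0.004762, 0.009524, 0.052381, 0.652381, 0.066667, 0.02381, 0.057143, 0.042857, 0.066667, 0.004762, 0.019048 (working shown to 6 dp, full precision carried).
D = 0.004762² + 0.009524² + 0.052381² + 0.652381² + 0.066667² + 0.02381² + 0.057143² + 0.042857² + 0.066667² + 0.004762² + 0.019048² = 0.000023 + 0.000091 + 0.002744 + 0.425601 + 0.004444 + 0.000567 + 0.003265 + 0.001837 + 0.004444 + 0.000023 + 0.000363 = 0.443401.
So 1/D = 2.25529, i.e. 2.255 to 3 decimal places.

2.255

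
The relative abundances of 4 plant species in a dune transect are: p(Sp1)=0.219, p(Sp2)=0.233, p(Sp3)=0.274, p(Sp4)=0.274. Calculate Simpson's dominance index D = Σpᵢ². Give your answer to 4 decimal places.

D = 0.219² + 0.233² + 0.274² + 0.274² = 0.047961 + 0.054289 + 0.075076 + 0.075076 = 0.252402 (working shown to 6 dp, full precision carried).
To 4 decimal places, D = 0.2524.

0.2524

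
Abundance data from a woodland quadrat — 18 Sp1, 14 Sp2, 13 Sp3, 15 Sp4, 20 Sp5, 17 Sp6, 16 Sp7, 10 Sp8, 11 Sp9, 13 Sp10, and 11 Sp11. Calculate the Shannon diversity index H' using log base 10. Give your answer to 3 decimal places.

1.032

Total N = 18+14+13+15+20+17+16+10+11+13+11 = 158, so the proportions are 0.11392, 0.08861, 0.08228, 0.09494, 0.12658, 0.10759, 0.10127, 0.06329, 0.06962, 0.08228, 0.06962 (working shown to 5 dp, full precision carried).
Each pᵢ log₁₀ pᵢ term: 0.11392×(-0.94338)=-0.10747, 0.08861×(-1.05253)=-0.09326, 0.08228×(-1.08471)=-0.08925, 0.09494×(-1.02257)=-0.09708, 0.12658×(-0.89763)=-0.11362, 0.10759×(-0.96821)=-0.10417, 0.10127×(-0.99454)=-0.10071, 0.06329×(-1.19866)=-0.07586, 0.06962×(-1.15726)=-0.08057, 0.08228×(-1.08471)=-0.08925, 0.06962×(-1.15726)=-0.08057.
Sum = -1.03183, so H' = 1.032.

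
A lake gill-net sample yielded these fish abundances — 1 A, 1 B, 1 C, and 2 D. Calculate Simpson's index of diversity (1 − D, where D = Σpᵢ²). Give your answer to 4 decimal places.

0.7200

Total N = 1+1+1+2 = 5, so the proportions are 0.2, 0.2, 0.2, 0.4 (working shown to 6 dp, full precision carried).
D = 0.2² + 0.2² + 0.2² + 0.4² = 0.040000 + 0.040000 + 0.040000 + 0.160000 = 0.280000.
So 1 − D = 0.720000, i.e. 0.7200 to 4 decimal places.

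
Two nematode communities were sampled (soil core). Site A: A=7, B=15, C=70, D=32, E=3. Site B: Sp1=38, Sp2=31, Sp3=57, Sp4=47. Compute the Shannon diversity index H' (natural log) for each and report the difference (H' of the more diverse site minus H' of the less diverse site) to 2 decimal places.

0.18

Site A: N=127, proportions 0.05512, 0.11811, 0.55118, 0.25197, 0.02362, giving H' = 1.17619 (working shown to 5 dp, full precision carried).
Site B: N=173, proportions 0.21965, 0.17919, 0.32948, 0.27168, giving H' = 1.36085.
Difference = |1.17619 − 1.36085| = 0.18466, i.e. 0.18 to 2 decimal places.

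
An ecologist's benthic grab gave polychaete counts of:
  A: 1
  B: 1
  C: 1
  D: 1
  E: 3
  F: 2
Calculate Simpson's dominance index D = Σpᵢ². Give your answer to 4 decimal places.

0.2099

Total N = 1+1+1+1+3+2 = 9, so the proportions are 0.111111, 0.111111, 0.111111, 0.111111, 0.333333, 0.222222 (working shown to 6 dp, full precision carried).
D = 0.111111² + 0.111111² + 0.111111² + 0.111111² + 0.333333² + 0.222222² = 0.012346 + 0.012346 + 0.012346 + 0.012346 + 0.111111 + 0.049383 = 0.209877.
To 4 decimal places, D = 0.2099.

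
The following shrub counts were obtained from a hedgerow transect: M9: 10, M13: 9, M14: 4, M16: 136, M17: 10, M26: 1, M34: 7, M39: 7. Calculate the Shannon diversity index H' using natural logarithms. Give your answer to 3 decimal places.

Total N = 10+9+4+136+10+1+7+7 = 184, so the proportions are 0.05435, 0.04891, 0.02174, 0.73913, 0.05435, 0.00543, 0.03804, 0.03804 (working shown to 5 dp, full precision carried).
Each pᵢ ln pᵢ term: 0.05435×(-2.91235)=-0.15828, 0.04891×(-3.01771)=-0.14761, 0.02174×(-3.82864)=-0.08323, 0.73913×(-0.30228)=-0.22342, 0.05435×(-2.91235)=-0.15828, 0.00543×(-5.21494)=-0.02834, 0.03804×(-3.26903)=-0.12437, 0.03804×(-3.26903)=-0.12437.
Sum = -1.04789, so H' = 1.048.

1.048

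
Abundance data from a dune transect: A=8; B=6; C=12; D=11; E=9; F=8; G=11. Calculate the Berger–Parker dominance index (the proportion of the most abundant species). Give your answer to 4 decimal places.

Total N = 8+6+12+11+9+8+11 = 65, so the proportions are 0.123077, 0.092308, 0.184615, 0.169231, 0.138462, 0.123077, 0.169231 (working shown to 6 dp, full precision carried).
The largest proportion is 0.184615, i.e. d = 0.1846 to 4 decimal places.

0.1846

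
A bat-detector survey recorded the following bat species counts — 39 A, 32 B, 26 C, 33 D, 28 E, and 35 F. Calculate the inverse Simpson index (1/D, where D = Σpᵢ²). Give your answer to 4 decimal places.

5.8948

Total N = 39+32+26+33+28+35 = 193, so the proportions are 0.20207254, 0.16580311, 0.13471503, 0.17098446, 0.14507772, 0.18134715 (working shown to 8 dp, full precision carried).
D = 0.20207254² + 0.16580311² + 0.13471503² + 0.17098446² + 0.14507772² + 0.18134715² = 0.04083331 + 0.02749067 + 0.01814814 + 0.02923568 + 0.02104754 + 0.03288679 = 0.16964214.
So 1/D = 5.894762, i.e. 5.8948 to 4 decimal places.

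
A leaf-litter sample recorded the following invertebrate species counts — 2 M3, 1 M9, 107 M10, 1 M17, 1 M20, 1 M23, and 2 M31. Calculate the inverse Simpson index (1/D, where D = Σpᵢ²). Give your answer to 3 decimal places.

Total N = 2+1+107+1+1+1+2 = 115, so the proportions are 0.017391, 0.008696, 0.930435, 0.008696, 0.008696, 0.008696, 0.017391 (working shown to 6 dp, full precision carried).
D = 0.017391² + 0.008696² + 0.930435² + 0.008696² + 0.008696² + 0.008696² + 0.017391² = 0.000302 + 0.000076 + 0.865709 + 0.000076 + 0.000076 + 0.000076 + 0.000302 = 0.866616.
So 1/D = 1.15391, i.e. 1.154 to 3 decimal places.

1.154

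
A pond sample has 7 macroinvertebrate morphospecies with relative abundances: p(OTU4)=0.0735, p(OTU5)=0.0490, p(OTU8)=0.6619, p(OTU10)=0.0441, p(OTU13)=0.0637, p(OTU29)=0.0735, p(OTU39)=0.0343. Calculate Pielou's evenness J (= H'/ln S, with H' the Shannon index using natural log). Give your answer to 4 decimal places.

H' = −Σ pᵢ ln pᵢ = −((-0.191870) + (-0.147781) + (-0.273127) + (-0.137649) + (-0.175402) + (-0.191870) + (-0.115681)) = 1.233379 (working shown to 6 dp, full precision carried).
With S = 7 species, ln S = 1.945910, so J = 1.233379/1.945910 = 0.633831, i.e. 0.6338 to 4 decimal places.

0.6338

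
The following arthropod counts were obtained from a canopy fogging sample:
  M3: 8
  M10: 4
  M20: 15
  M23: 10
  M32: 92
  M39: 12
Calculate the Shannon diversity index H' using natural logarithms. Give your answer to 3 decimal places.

1.178

Total N = 8+4+15+10+92+12 = 141, so the proportions are 0.05674, 0.02837, 0.10638, 0.07092, 0.65248, 0.08511 (working shown to 5 dp, full precision carried).
Each pᵢ ln pᵢ term: 0.05674×(-2.86932)=-0.16280, 0.02837×(-3.56247)=-0.10106, 0.10638×(-2.24071)=-0.23837, 0.07092×(-2.64617)=-0.18767, 0.65248×(-0.42697)=-0.27859, 0.08511×(-2.46385)=-0.20969.
Sum = -1.17819, so H' = 1.178.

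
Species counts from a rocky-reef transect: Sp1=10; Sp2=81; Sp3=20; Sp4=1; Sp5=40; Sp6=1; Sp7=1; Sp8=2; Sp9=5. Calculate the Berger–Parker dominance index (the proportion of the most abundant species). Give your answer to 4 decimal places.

0.5031

Total N = 10+81+20+1+40+1+1+2+5 = 161, so the proportions are 0.062112, 0.503106, 0.124224, 0.006211, 0.248447, 0.006211, 0.006211, 0.012422, 0.031056 (working shown to 6 dp, full precision carried).
The largest proportion is 0.503106, i.e. d = 0.5031 to 4 decimal places.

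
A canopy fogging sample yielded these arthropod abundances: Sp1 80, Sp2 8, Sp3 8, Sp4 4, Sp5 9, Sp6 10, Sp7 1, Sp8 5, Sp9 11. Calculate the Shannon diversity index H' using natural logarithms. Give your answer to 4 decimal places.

1.4817

Total N = 80+8+8+4+9+10+1+5+11 = 136, so the proportions are 0.588235, 0.058824, 0.058824, 0.029412, 0.066176, 0.073529, 0.007353, 0.036765, 0.080882 (working shown to 6 dp, full precision carried).
Each pᵢ ln pᵢ term: 0.588235×(-0.530628)=-0.312134, 0.058824×(-2.833213)=-0.166660, 0.058824×(-2.833213)=-0.166660, 0.029412×(-3.526361)=-0.103716, 0.066176×(-2.715430)=-0.179698, 0.073529×(-2.610070)=-0.191917, 0.007353×(-4.912655)=-0.036122, 0.036765×(-3.303217)=-0.121442, 0.080882×(-2.514760)=-0.203400.
Sum = -1.481748, so H' = 1.4817.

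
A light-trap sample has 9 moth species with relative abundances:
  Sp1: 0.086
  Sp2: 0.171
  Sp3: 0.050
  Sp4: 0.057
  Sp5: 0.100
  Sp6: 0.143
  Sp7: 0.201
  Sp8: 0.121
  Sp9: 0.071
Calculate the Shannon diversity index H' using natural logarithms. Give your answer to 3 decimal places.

2.100

Each pᵢ ln pᵢ term (working shown to 5 dp, full precision carried): 0.086×(-2.45341)=-0.21099, 0.171×(-1.76609)=-0.30200, 0.05×(-2.99573)=-0.14979, 0.057×(-2.86470)=-0.16329, 0.1×(-2.30259)=-0.23026, 0.143×(-1.94491)=-0.27812, 0.201×(-1.60445)=-0.32249, 0.121×(-2.11196)=-0.25555, 0.071×(-2.64508)=-0.18780.
Sum = -2.10029, so H' = 2.100.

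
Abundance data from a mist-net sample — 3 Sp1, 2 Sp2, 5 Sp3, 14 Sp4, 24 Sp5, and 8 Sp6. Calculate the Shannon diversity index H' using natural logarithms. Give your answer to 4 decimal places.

Total N = 3+2+5+14+24+8 = 56, so the proportions are 0.053571, 0.035714, 0.089286, 0.25, 0.428571, 0.142857 (working shown to 6 dp, full precision carried).
Each pᵢ ln pᵢ term: 0.053571×(-2.926739)=-0.156790, 0.035714×(-3.332205)=-0.119007, 0.089286×(-2.415914)=-0.215707, 0.25×(-1.386294)=-0.346574, 0.428571×(-0.847298)=-0.363128, 0.142857×(-1.945910)=-0.277987.
Sum = -1.479192, so H' = 1.4792.

1.4792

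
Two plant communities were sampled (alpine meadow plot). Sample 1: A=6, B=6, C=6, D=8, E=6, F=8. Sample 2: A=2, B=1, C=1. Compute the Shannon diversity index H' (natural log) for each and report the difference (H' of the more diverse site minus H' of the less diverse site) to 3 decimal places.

0.742

Sample 1: N=40, proportions 0.15, 0.15, 0.15, 0.2, 0.15, 0.2, giving H' = 1.78205 (working shown to 5 dp, full precision carried).
Sample 2: N=4, proportions 0.5, 0.25, 0.25, giving H' = 1.03972.
Difference = |1.78205 − 1.03972| = 0.74233, i.e. 0.742 to 3 decimal places.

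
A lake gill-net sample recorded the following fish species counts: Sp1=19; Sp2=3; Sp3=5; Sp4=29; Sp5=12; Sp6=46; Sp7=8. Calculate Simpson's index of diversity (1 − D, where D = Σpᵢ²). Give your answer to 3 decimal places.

Total N = 19+3+5+29+12+46+8 = 122, so the proportions are 0.15574, 0.02459, 0.04098, 0.2377, 0.09836, 0.37705, 0.06557 (working shown to 5 dp, full precision carried).
D = 0.15574² + 0.02459² + 0.04098² + 0.2377² + 0.09836² + 0.37705² + 0.06557² = 0.02425 + 0.00060 + 0.00168 + 0.05650 + 0.00967 + 0.14217 + 0.00430 = 0.23918.
So 1 − D = 0.76082, i.e. 0.761 to 3 decimal places.

0.761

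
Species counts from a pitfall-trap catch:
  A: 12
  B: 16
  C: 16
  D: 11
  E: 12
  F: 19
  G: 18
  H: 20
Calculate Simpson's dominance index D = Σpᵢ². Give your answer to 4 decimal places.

0.1305

Total N = 12+16+16+11+12+19+18+20 = 124, so the proportions are 0.096774, 0.129032, 0.129032, 0.08871, 0.096774, 0.153226, 0.145161, 0.16129 (working shown to 6 dp, full precision carried).
D = 0.096774² + 0.129032² + 0.129032² + 0.08871² + 0.096774² + 0.153226² + 0.145161² + 0.16129² = 0.009365 + 0.016649 + 0.016649 + 0.007869 + 0.009365 + 0.023478 + 0.021072 + 0.026015 = 0.130463.
To 4 decimal places, D = 0.1305.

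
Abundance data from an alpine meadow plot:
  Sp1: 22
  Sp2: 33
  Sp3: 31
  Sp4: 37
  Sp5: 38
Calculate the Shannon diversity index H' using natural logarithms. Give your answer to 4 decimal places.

1.5927

Total N = 22+33+31+37+38 = 161, so the proportions are 0.136646, 0.2049689, 0.1925466, 0.2298137, 0.2360248 (working shown to 7 dp, full precision carried).
Each pᵢ ln pᵢ term: 0.136646×(-1.9903619)=-0.2719749, 0.2049689×(-1.5848968)=-0.3248546, 0.1925466×(-1.6474172)=-0.3172045, 0.2298137×(-1.4704865)=-0.3379379, 0.2360248×(-1.4438182)=-0.3407770.
Sum = -1.5927489, so H' = 1.5927.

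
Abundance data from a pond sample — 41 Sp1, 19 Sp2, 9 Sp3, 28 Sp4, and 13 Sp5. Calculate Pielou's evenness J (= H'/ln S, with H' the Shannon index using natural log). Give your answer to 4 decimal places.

Total N = 41+19+9+28+13 = 110, so the proportions are 0.372727, 0.172727, 0.081818, 0.254545, 0.118182 (working shown to 6 dp, full precision carried).
H' = −Σ pᵢ ln pᵢ = −((-0.367848) + (-0.303316) + (-0.204812) + (-0.348288) + (-0.252381)) = 1.476645.
With S = 5 species, ln S = 1.609438, so J = 1.476645/1.609438 = 0.917491, i.e. 0.9175 to 4 decimal places.

0.9175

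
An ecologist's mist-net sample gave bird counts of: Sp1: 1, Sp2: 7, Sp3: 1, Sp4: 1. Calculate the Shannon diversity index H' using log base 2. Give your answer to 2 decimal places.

1.36

Total N = 1+7+1+1 = 10, so the proportions are 0.1, 0.7, 0.1, 0.1 (working shown to 4 dp, full precision carried).
Each pᵢ log₂ pᵢ term: 0.1×(-3.3219)=-0.3322, 0.7×(-0.5146)=-0.3602, 0.1×(-3.3219)=-0.3322, 0.1×(-3.3219)=-0.3322.
Sum = -1.3568, so H' = 1.36.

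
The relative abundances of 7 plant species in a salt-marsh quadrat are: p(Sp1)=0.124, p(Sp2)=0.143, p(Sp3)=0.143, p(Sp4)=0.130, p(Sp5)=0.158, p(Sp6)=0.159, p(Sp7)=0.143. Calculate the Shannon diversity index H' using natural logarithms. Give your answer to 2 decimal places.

Each pᵢ ln pᵢ term (working shown to 4 dp, full precision carried): 0.124×(-2.0875)=-0.2588, 0.143×(-1.9449)=-0.2781, 0.143×(-1.9449)=-0.2781, 0.13×(-2.0402)=-0.2652, 0.158×(-1.8452)=-0.2915, 0.159×(-1.8389)=-0.2924, 0.143×(-1.9449)=-0.2781.
Sum = -1.9424, so H' = 1.94.

1.94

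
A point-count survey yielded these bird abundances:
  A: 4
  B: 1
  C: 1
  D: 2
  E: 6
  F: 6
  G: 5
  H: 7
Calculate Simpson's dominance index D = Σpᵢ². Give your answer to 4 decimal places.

0.1641

Total N = 4+1+1+2+6+6+5+7 = 32, so the proportions are 0.125, 0.03125, 0.03125, 0.0625, 0.1875, 0.1875, 0.15625, 0.21875 (working shown to 6 dp, full precision carried).
D = 0.125² + 0.03125² + 0.03125² + 0.0625² + 0.1875² + 0.1875² + 0.15625² + 0.21875² = 0.015625 + 0.000977 + 0.000977 + 0.003906 + 0.035156 + 0.035156 + 0.024414 + 0.047852 = 0.164062.
To 4 decimal places, D = 0.1641.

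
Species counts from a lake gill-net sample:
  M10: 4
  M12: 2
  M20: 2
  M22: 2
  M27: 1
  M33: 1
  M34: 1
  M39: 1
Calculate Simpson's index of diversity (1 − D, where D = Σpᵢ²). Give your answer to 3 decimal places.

Total N = 4+2+2+2+1+1+1+1 = 14, so the proportions are 0.28571, 0.14286, 0.14286, 0.14286, 0.07143, 0.07143, 0.07143, 0.07143 (working shown to 5 dp, full precision carried).
D = 0.28571² + 0.14286² + 0.14286² + 0.14286² + 0.07143² + 0.07143² + 0.07143² + 0.07143² = 0.08163 + 0.02041 + 0.02041 + 0.02041 + 0.00510 + 0.00510 + 0.00510 + 0.00510 = 0.16327.
So 1 − D = 0.83673, i.e. 0.837 to 3 decimal places.

0.837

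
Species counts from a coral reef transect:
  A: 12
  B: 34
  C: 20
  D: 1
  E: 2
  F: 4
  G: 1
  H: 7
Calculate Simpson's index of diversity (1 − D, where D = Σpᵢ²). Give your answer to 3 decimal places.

0.730

Total N = 12+34+20+1+2+4+1+7 = 81, so the proportions are 0.14815, 0.41975, 0.24691, 0.01235, 0.02469, 0.04938, 0.01235, 0.08642 (working shown to 5 dp, full precision carried).
D = 0.14815² + 0.41975² + 0.24691² + 0.01235² + 0.02469² + 0.04938² + 0.01235² + 0.08642² = 0.02195 + 0.17619 + 0.06097 + 0.00015 + 0.00061 + 0.00244 + 0.00015 + 0.00747 = 0.26993.
So 1 − D = 0.73007, i.e. 0.730 to 3 decimal places.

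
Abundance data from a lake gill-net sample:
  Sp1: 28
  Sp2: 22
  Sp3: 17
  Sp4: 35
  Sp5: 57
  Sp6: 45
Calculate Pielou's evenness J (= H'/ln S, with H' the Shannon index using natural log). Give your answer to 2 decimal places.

0.96

Total N = 28+22+17+35+57+45 = 204, so the proportions are 0.1373, 0.1078, 0.0833, 0.1716, 0.2794, 0.2206 (working shown to 4 dp, full precision carried).
H' = −Σ pᵢ ln pᵢ = −((-0.2726) + (-0.2402) + (-0.2071) + (-0.3024) + (-0.3563) + (-0.3334)) = 1.7119.
With S = 6 species, ln S = 1.7918, so J = 1.7119/1.7918 = 0.9555, i.e. 0.96 to 2 decimal places.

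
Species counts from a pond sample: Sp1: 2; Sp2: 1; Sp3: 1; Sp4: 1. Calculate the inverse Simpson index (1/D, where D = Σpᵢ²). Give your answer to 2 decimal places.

Total N = 2+1+1+1 = 5, so the proportions are 0.4, 0.2, 0.2, 0.2 (working shown to 6 dp, full precision carried).
D = 0.4² + 0.2² + 0.2² + 0.2² = 0.160000 + 0.040000 + 0.040000 + 0.040000 = 0.280000.
So 1/D = 3.5714, i.e. 3.57 to 2 decimal places.

3.57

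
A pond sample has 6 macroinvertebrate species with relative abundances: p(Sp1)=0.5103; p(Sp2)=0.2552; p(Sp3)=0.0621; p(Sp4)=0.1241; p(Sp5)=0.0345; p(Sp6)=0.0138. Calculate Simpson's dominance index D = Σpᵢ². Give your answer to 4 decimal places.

0.3462

D = 0.5103² + 0.2552² + 0.0621² + 0.1241² + 0.0345² + 0.0138² = 0.260406 + 0.065127 + 0.003856 + 0.015401 + 0.001190 + 0.000190 = 0.346171 (working shown to 6 dp, full precision carried).
To 4 decimal places, D = 0.3462.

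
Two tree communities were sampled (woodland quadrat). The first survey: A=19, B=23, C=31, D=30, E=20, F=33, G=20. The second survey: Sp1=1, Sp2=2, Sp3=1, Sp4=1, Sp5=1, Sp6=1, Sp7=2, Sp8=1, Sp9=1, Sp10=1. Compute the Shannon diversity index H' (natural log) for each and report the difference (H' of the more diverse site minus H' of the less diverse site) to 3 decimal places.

The first survey: N=176, proportions 0.1079545, 0.1306818, 0.1761364, 0.1704545, 0.1136364, 0.1875, 0.1136364, giving H' = 1.9218234 (working shown to 7 dp, full precision carried).
The second survey: N=12, proportions 0.0833333, 0.1666667, 0.0833333, 0.0833333, 0.0833333, 0.0833333, 0.1666667, 0.0833333, 0.0833333, 0.0833333, giving H' = 2.2538576.
Difference = |1.9218234 − 2.2538576| = 0.3320342, i.e. 0.332 to 3 decimal places.

0.332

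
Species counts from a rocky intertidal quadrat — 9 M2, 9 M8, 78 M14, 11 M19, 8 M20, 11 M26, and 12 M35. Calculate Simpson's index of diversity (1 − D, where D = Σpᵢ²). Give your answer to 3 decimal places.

Total N = 9+9+78+11+8+11+12 = 138, so the proportions are 0.06522, 0.06522, 0.56522, 0.07971, 0.05797, 0.07971, 0.08696 (working shown to 5 dp, full precision carried).
D = 0.06522² + 0.06522² + 0.56522² + 0.07971² + 0.05797² + 0.07971² + 0.08696² = 0.00425 + 0.00425 + 0.31947 + 0.00635 + 0.00336 + 0.00635 + 0.00756 = 0.35161.
So 1 − D = 0.64839, i.e. 0.648 to 3 decimal places.

0.648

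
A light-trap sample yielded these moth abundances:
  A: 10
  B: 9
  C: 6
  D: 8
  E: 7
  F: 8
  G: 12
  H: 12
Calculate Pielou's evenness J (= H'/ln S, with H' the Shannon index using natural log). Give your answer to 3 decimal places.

0.987

Total N = 10+9+6+8+7+8+12+12 = 72, so the proportions are 0.13889, 0.125, 0.08333, 0.11111, 0.09722, 0.11111, 0.16667, 0.16667 (working shown to 5 dp, full precision carried).
H' = −Σ pᵢ ln pᵢ = −((-0.27418) + (-0.25993) + (-0.20708) + (-0.24414) + (-0.22660) + (-0.24414) + (-0.29863) + (-0.29863)) = 2.05331.
With S = 8 species, ln S = 2.07944, so J = 2.05331/2.07944 = 0.98743, i.e. 0.987 to 3 decimal places.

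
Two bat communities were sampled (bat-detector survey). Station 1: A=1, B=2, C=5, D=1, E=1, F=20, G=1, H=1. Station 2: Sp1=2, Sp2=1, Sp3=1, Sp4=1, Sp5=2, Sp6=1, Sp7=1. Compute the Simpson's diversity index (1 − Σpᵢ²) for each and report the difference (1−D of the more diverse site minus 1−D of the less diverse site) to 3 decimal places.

0.263

Station 1: N=32, proportions 0.03125, 0.0625, 0.15625, 0.03125, 0.03125, 0.625, 0.03125, 0.03125, giving 1−D = 0.576172 (working shown to 6 dp, full precision carried).
Station 2: N=9, proportions 0.222222, 0.111111, 0.111111, 0.111111, 0.222222, 0.111111, 0.111111, giving 1−D = 0.839506.
Difference = |0.576172 − 0.839506| = 0.263334, i.e. 0.263 to 3 decimal places.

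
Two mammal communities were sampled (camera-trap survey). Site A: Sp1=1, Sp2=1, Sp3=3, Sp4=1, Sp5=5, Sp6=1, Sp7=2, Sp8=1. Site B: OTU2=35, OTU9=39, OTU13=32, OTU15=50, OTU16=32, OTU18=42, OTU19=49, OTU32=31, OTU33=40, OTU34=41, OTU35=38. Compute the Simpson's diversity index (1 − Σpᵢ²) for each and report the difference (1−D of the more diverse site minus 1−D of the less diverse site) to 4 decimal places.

Site A: N=15, proportions 0.0666667, 0.0666667, 0.2, 0.0666667, 0.3333333, 0.0666667, 0.1333333, 0.0666667, giving 1−D = 0.8088889 (working shown to 7 dp, full precision carried).
Site B: N=429, proportions 0.0815851, 0.0909091, 0.0745921, 0.1165501, 0.0745921, 0.0979021, 0.1142191, 0.0722611, 0.0932401, 0.0955711, 0.0885781, giving 1−D = 0.9068414.
Difference = |0.8088889 − 0.9068414| = 0.0979525, i.e. 0.0980 to 4 decimal places.

0.0980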